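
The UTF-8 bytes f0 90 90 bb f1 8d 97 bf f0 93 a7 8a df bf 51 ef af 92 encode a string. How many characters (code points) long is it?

6

Byte at offset 0: 0xF0 = 11110000 → 4-byte char (#1). Advance 4.
Byte at offset 4: 0xF1 = 11110001 → 4-byte char (#2). Advance 4.
Byte at offset 8: 0xF0 = 11110000 → 4-byte char (#3). Advance 4.
Byte at offset 12: 0xDF = 11011111 → 2-byte char (#4). Advance 2.
Byte at offset 14: 0x51 = 01010001 → 1-byte char (#5). Advance 1.
Byte at offset 15: 0xEF = 11101111 → 3-byte char (#6). Advance 3.
Reached end at offset 18 after 6 code points.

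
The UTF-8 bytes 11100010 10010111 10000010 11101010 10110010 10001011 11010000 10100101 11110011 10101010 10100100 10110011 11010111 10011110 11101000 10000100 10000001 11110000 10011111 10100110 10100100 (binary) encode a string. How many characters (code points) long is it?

7

Byte at offset 0: 0xE2 = 11100010 → 3-byte char (#1). Advance 3.
Byte at offset 3: 0xEA = 11101010 → 3-byte char (#2). Advance 3.
Byte at offset 6: 0xD0 = 11010000 → 2-byte char (#3). Advance 2.
Byte at offset 8: 0xF3 = 11110011 → 4-byte char (#4). Advance 4.
Byte at offset 12: 0xD7 = 11010111 → 2-byte char (#5). Advance 2.
Byte at offset 14: 0xE8 = 11101000 → 3-byte char (#6). Advance 3.
Byte at offset 17: 0xF0 = 11110000 → 4-byte char (#7). Advance 4.
Reached end at offset 21 after 7 code points.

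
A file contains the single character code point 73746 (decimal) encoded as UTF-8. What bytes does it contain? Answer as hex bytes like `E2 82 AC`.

U+12012 = 0x12012 = 73746 decimal. In range U+10000–U+10FFFF → 4-byte form: 11110xxx 10xxxxxx 10xxxxxx 10xxxxxx.
Binary (21 bits): 000010010000000010010.
Split 3+6+6+6: 000 | 010010 | 000000 | 010010.
Byte 1: 11110000 = 0xF0.
Byte 2: 10010010 = 0x92.
Byte 3: 10000000 = 0x80.
Byte 4: 10010010 = 0x92.

F0 92 80 92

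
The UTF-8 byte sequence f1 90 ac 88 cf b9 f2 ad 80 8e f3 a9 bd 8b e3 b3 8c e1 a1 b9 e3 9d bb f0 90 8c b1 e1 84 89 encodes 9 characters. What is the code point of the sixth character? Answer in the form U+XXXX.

U+1879

Offset 0: leading byte 0xF1 = 11110001 → 4-byte char #1 = F1 90 AC 88.
Offset 4: leading byte 0xCF = 11001111 → 2-byte char #2 = CF B9.
Offset 6: leading byte 0xF2 = 11110010 → 4-byte char #3 = F2 AD 80 8E.
Offset 10: leading byte 0xF3 = 11110011 → 4-byte char #4 = F3 A9 BD 8B.
Offset 14: leading byte 0xE3 = 11100011 → 3-byte char #5 = E3 B3 8C.
Offset 17: leading byte 0xE1 = 11100001 → 3-byte char #6 = E1 A1 B9.
Leading byte 0xE1 = 11100001 matches 1110xxxx → 3-byte sequence.
Byte 1: 0xE1 = 11100001, payload 0001 (4 bits).
Byte 2: 0xA1 = 10100001 (10xxxxxx ✓), payload 100001.
Byte 3: 0xB9 = 10111001 (10xxxxxx ✓), payload 111001.
Concatenate: 0001100001111001 = 0x1879 (16 bits → U+1879).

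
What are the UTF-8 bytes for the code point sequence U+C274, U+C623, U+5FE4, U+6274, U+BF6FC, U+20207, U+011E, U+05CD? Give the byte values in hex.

EC 89 B4 EC 98 A3 E5 BF A4 E6 89 B4 F2 BF 9B BC F0 A0 88 87 C4 9E D7 8D

U+C274: 3-byte form → EC 89 B4.
U+C623: 3-byte form → EC 98 A3.
U+5FE4: 3-byte form → E5 BF A4.
U+6274: 3-byte form → E6 89 B4.
U+BF6FC: 4-byte form → F2 BF 9B BC.
U+20207: 4-byte form → F0 A0 88 87.
U+011E: 2-byte form → C4 9E.
U+05CD: 2-byte form → D7 8D.
Concatenated (24 bytes): EC 89 B4 EC 98 A3 E5 BF A4 E6 89 B4 F2 BF 9B BC F0 A0 88 87 C4 9E D7 8D.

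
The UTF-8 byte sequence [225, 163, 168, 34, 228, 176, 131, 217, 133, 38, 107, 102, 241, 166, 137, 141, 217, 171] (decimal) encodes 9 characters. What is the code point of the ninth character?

Offset 0: leading byte 0xE1 = 11100001 → 3-byte char #1 = E1 A3 A8.
Offset 3: leading byte 0x22 = 00100010 → 1-byte char #2 = 22.
Offset 4: leading byte 0xE4 = 11100100 → 3-byte char #3 = E4 B0 83.
Offset 7: leading byte 0xD9 = 11011001 → 2-byte char #4 = D9 85.
Offset 9: leading byte 0x26 = 00100110 → 1-byte char #5 = 26.
Offset 10: leading byte 0x6B = 01101011 → 1-byte char #6 = 6B.
Offset 11: leading byte 0x66 = 01100110 → 1-byte char #7 = 66.
Offset 12: leading byte 0xF1 = 11110001 → 4-byte char #8 = F1 A6 89 8D.
Offset 16: leading byte 0xD9 = 11011001 → 2-byte char #9 = D9 AB.
Leading byte 0xD9 = 11011001 matches 110xxxxx → 2-byte sequence.
Byte 1: 0xD9 = 11011001, payload 11001 (5 bits).
Byte 2: 0xAB = 10101011 (10xxxxxx ✓), payload 101011.
Concatenate: 11001101011 = 0x66B (11 bits → U+066B).

U+066B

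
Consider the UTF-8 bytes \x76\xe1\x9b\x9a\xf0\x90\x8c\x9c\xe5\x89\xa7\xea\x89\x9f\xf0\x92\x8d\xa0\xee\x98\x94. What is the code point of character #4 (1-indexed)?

Offset 0: leading byte 0x76 = 01110110 → 1-byte char #1 = 76.
Offset 1: leading byte 0xE1 = 11100001 → 3-byte char #2 = E1 9B 9A.
Offset 4: leading byte 0xF0 = 11110000 → 4-byte char #3 = F0 90 8C 9C.
Offset 8: leading byte 0xE5 = 11100101 → 3-byte char #4 = E5 89 A7.
Leading byte 0xE5 = 11100101 matches 1110xxxx → 3-byte sequence.
Byte 1: 0xE5 = 11100101, payload 0101 (4 bits).
Byte 2: 0x89 = 10001001 (10xxxxxx ✓), payload 001001.
Byte 3: 0xA7 = 10100111 (10xxxxxx ✓), payload 100111.
Concatenate: 0101001001100111 = 0x5267 (16 bits → U+5267).

U+5267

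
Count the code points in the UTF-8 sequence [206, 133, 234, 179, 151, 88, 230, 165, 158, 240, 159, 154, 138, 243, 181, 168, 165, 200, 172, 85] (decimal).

8

Byte at offset 0: 0xCE = 11001110 → 2-byte char (#1). Advance 2.
Byte at offset 2: 0xEA = 11101010 → 3-byte char (#2). Advance 3.
Byte at offset 5: 0x58 = 01011000 → 1-byte char (#3). Advance 1.
Byte at offset 6: 0xE6 = 11100110 → 3-byte char (#4). Advance 3.
Byte at offset 9: 0xF0 = 11110000 → 4-byte char (#5). Advance 4.
Byte at offset 13: 0xF3 = 11110011 → 4-byte char (#6). Advance 4.
Byte at offset 17: 0xC8 = 11001000 → 2-byte char (#7). Advance 2.
Byte at offset 19: 0x55 = 01010101 → 1-byte char (#8). Advance 1.
Reached end at offset 20 after 8 code points.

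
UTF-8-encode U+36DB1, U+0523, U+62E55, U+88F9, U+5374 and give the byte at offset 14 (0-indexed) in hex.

0x8D

U+36DB1 → 4-byte form F0 B6 B6 B1 at offsets 0–3.
U+0523 → 2-byte form D4 A3 at offsets 4–5.
U+62E55 → 4-byte form F1 A2 B9 95 at offsets 6–9.
U+88F9 → 3-byte form E8 A3 B9 at offsets 10–12.
U+5374 → 3-byte form E5 8D B4 at offsets 13–15.
Offset 14 falls in char 5's range; it's byte 2 of E5 8D B4 = 0x8D.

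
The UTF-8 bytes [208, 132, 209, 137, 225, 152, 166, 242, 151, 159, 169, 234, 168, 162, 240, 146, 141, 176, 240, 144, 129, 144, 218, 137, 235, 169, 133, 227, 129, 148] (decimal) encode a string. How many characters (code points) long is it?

Byte at offset 0: 0xD0 = 11010000 → 2-byte char (#1). Advance 2.
Byte at offset 2: 0xD1 = 11010001 → 2-byte char (#2). Advance 2.
Byte at offset 4: 0xE1 = 11100001 → 3-byte char (#3). Advance 3.
Byte at offset 7: 0xF2 = 11110010 → 4-byte char (#4). Advance 4.
Byte at offset 11: 0xEA = 11101010 → 3-byte char (#5). Advance 3.
Byte at offset 14: 0xF0 = 11110000 → 4-byte char (#6). Advance 4.
Byte at offset 18: 0xF0 = 11110000 → 4-byte char (#7). Advance 4.
Byte at offset 22: 0xDA = 11011010 → 2-byte char (#8). Advance 2.
Byte at offset 24: 0xEB = 11101011 → 3-byte char (#9). Advance 3.
Byte at offset 27: 0xE3 = 11100011 → 3-byte char (#10). Advance 3.
Reached end at offset 30 after 10 code points.

10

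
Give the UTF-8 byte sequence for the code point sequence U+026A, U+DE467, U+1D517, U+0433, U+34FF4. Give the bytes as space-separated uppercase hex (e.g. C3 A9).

U+026A: 2-byte form → C9 AA.
U+DE467: 4-byte form → F3 9E 91 A7.
U+1D517: 4-byte form → F0 9D 94 97.
U+0433: 2-byte form → D0 B3.
U+34FF4: 4-byte form → F0 B4 BF B4.
Concatenated (16 bytes): C9 AA F3 9E 91 A7 F0 9D 94 97 D0 B3 F0 B4 BF B4.

C9 AA F3 9E 91 A7 F0 9D 94 97 D0 B3 F0 B4 BF B4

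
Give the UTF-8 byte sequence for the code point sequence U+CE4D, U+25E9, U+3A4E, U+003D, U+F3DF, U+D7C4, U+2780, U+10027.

EC B9 8D E2 97 A9 E3 A9 8E 3D EF 8F 9F ED 9F 84 E2 9E 80 F0 90 80 A7

U+CE4D: 3-byte form → EC B9 8D.
U+25E9: 3-byte form → E2 97 A9.
U+3A4E: 3-byte form → E3 A9 8E.
U+003D: 1-byte form → 3D.
U+F3DF: 3-byte form → EF 8F 9F.
U+D7C4: 3-byte form → ED 9F 84.
U+2780: 3-byte form → E2 9E 80.
U+10027: 4-byte form → F0 90 80 A7.
Concatenated (23 bytes): EC B9 8D E2 97 A9 E3 A9 8E 3D EF 8F 9F ED 9F 84 E2 9E 80 F0 90 80 A7.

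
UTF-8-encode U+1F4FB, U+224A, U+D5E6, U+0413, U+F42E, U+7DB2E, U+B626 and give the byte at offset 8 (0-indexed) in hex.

0x97

U+1F4FB → 4-byte form F0 9F 93 BB at offsets 0–3.
U+224A → 3-byte form E2 89 8A at offsets 4–6.
U+D5E6 → 3-byte form ED 97 A6 at offsets 7–9.
Offset 8 falls in char 3's range; it's byte 2 of ED 97 A6 = 0x97.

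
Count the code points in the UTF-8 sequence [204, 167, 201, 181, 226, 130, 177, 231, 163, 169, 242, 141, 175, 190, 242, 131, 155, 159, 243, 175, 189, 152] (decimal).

Byte at offset 0: 0xCC = 11001100 → 2-byte char (#1). Advance 2.
Byte at offset 2: 0xC9 = 11001001 → 2-byte char (#2). Advance 2.
Byte at offset 4: 0xE2 = 11100010 → 3-byte char (#3). Advance 3.
Byte at offset 7: 0xE7 = 11100111 → 3-byte char (#4). Advance 3.
Byte at offset 10: 0xF2 = 11110010 → 4-byte char (#5). Advance 4.
Byte at offset 14: 0xF2 = 11110010 → 4-byte char (#6). Advance 4.
Byte at offset 18: 0xF3 = 11110011 → 4-byte char (#7). Advance 4.
Reached end at offset 22 after 7 code points.

7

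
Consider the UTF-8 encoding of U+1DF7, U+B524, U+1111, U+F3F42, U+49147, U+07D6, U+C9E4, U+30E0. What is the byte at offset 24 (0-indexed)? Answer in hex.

U+1DF7 → 3-byte form E1 B7 B7 at offsets 0–2.
U+B524 → 3-byte form EB 94 A4 at offsets 3–5.
U+1111 → 3-byte form E1 84 91 at offsets 6–8.
U+F3F42 → 4-byte form F3 B3 BD 82 at offsets 9–12.
U+49147 → 4-byte form F1 89 85 87 at offsets 13–16.
U+07D6 → 2-byte form DF 96 at offsets 17–18.
U+C9E4 → 3-byte form EC A7 A4 at offsets 19–21.
U+30E0 → 3-byte form E3 83 A0 at offsets 22–24.
Offset 24 falls in char 8's range; it's byte 3 of E3 83 A0 = 0xA0.

0xA0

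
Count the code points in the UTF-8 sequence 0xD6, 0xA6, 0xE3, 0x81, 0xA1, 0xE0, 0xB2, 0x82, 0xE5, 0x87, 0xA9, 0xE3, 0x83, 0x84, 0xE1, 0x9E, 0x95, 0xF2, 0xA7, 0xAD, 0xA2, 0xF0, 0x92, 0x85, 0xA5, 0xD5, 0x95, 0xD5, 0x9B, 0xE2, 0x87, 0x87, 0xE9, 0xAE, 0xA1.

12

Byte at offset 0: 0xD6 = 11010110 → 2-byte char (#1). Advance 2.
Byte at offset 2: 0xE3 = 11100011 → 3-byte char (#2). Advance 3.
Byte at offset 5: 0xE0 = 11100000 → 3-byte char (#3). Advance 3.
Byte at offset 8: 0xE5 = 11100101 → 3-byte char (#4). Advance 3.
Byte at offset 11: 0xE3 = 11100011 → 3-byte char (#5). Advance 3.
Byte at offset 14: 0xE1 = 11100001 → 3-byte char (#6). Advance 3.
Byte at offset 17: 0xF2 = 11110010 → 4-byte char (#7). Advance 4.
Byte at offset 21: 0xF0 = 11110000 → 4-byte char (#8). Advance 4.
Byte at offset 25: 0xD5 = 11010101 → 2-byte char (#9). Advance 2.
Byte at offset 27: 0xD5 = 11010101 → 2-byte char (#10). Advance 2.
Byte at offset 29: 0xE2 = 11100010 → 3-byte char (#11). Advance 3.
Byte at offset 32: 0xE9 = 11101001 → 3-byte char (#12). Advance 3.
Reached end at offset 35 after 12 code points.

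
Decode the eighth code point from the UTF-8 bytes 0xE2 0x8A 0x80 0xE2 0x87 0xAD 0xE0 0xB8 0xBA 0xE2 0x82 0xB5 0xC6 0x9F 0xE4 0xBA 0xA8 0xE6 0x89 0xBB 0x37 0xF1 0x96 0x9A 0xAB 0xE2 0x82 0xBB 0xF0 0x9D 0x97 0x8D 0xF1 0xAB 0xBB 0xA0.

U+0037

Offset 0: leading byte 0xE2 = 11100010 → 3-byte char #1 = E2 8A 80.
Offset 3: leading byte 0xE2 = 11100010 → 3-byte char #2 = E2 87 AD.
Offset 6: leading byte 0xE0 = 11100000 → 3-byte char #3 = E0 B8 BA.
Offset 9: leading byte 0xE2 = 11100010 → 3-byte char #4 = E2 82 B5.
Offset 12: leading byte 0xC6 = 11000110 → 2-byte char #5 = C6 9F.
Offset 14: leading byte 0xE4 = 11100100 → 3-byte char #6 = E4 BA A8.
Offset 17: leading byte 0xE6 = 11100110 → 3-byte char #7 = E6 89 BB.
Offset 20: leading byte 0x37 = 00110111 → 1-byte char #8 = 37.
Leading byte 0x37 = 00110111 matches 0xxxxxxx → 1-byte sequence.
Byte 1: 0x37 = 00110111, payload 0110111 (7 bits).
Concatenate: 0110111 = 0x37 (7 bits → U+0037).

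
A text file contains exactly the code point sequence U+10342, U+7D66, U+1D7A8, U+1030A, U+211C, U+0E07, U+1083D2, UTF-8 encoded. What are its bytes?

U+10342: 4-byte form → F0 90 8D 82.
U+7D66: 3-byte form → E7 B5 A6.
U+1D7A8: 4-byte form → F0 9D 9E A8.
U+1030A: 4-byte form → F0 90 8C 8A.
U+211C: 3-byte form → E2 84 9C.
U+0E07: 3-byte form → E0 B8 87.
U+1083D2: 4-byte form → F4 88 8F 92.
Concatenated (25 bytes): F0 90 8D 82 E7 B5 A6 F0 9D 9E A8 F0 90 8C 8A E2 84 9C E0 B8 87 F4 88 8F 92.

F0 90 8D 82 E7 B5 A6 F0 9D 9E A8 F0 90 8C 8A E2 84 9C E0 B8 87 F4 88 8F 92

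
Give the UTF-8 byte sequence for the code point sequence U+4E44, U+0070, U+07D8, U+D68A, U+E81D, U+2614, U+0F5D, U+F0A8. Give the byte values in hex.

E4 B9 84 70 DF 98 ED 9A 8A EE A0 9D E2 98 94 E0 BD 9D EF 82 A8

U+4E44: 3-byte form → E4 B9 84.
U+0070: 1-byte form → 70.
U+07D8: 2-byte form → DF 98.
U+D68A: 3-byte form → ED 9A 8A.
U+E81D: 3-byte form → EE A0 9D.
U+2614: 3-byte form → E2 98 94.
U+0F5D: 3-byte form → E0 BD 9D.
U+F0A8: 3-byte form → EF 82 A8.
Concatenated (21 bytes): E4 B9 84 70 DF 98 ED 9A 8A EE A0 9D E2 98 94 E0 BD 9D EF 82 A8.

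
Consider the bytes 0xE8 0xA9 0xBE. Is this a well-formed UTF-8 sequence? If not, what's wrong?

Leading byte 0xE8 = 11101000 → 3-byte form.
Continuation bytes 0xA9=10101001, 0xBE=10111110 all match 10xxxxxx.
Decoded value 0x8A7E is ≥ 0x800 (shortest form) and not a surrogate.

valid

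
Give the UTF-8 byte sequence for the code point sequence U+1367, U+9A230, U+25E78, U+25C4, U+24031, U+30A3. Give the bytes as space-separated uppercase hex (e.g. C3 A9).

U+1367: 3-byte form → E1 8D A7.
U+9A230: 4-byte form → F2 9A 88 B0.
U+25E78: 4-byte form → F0 A5 B9 B8.
U+25C4: 3-byte form → E2 97 84.
U+24031: 4-byte form → F0 A4 80 B1.
U+30A3: 3-byte form → E3 82 A3.
Concatenated (21 bytes): E1 8D A7 F2 9A 88 B0 F0 A5 B9 B8 E2 97 84 F0 A4 80 B1 E3 82 A3.

E1 8D A7 F2 9A 88 B0 F0 A5 B9 B8 E2 97 84 F0 A4 80 B1 E3 82 A3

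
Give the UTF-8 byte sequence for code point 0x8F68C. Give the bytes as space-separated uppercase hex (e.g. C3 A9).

U+8F68C = 0x8F68C = 587404 decimal. In range U+10000–U+10FFFF → 4-byte form: 11110xxx 10xxxxxx 10xxxxxx 10xxxxxx.
Binary (21 bits): 010001111011010001100.
Split 3+6+6+6: 010 | 001111 | 011010 | 001100.
Byte 1: 11110010 = 0xF2.
Byte 2: 10001111 = 0x8F.
Byte 3: 10011010 = 0x9A.
Byte 4: 10001100 = 0x8C.

F2 8F 9A 8C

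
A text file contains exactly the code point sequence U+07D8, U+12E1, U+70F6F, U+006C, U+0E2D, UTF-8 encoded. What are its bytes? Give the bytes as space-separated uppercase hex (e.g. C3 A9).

DF 98 E1 8B A1 F1 B0 BD AF 6C E0 B8 AD

U+07D8: 2-byte form → DF 98.
U+12E1: 3-byte form → E1 8B A1.
U+70F6F: 4-byte form → F1 B0 BD AF.
U+006C: 1-byte form → 6C.
U+0E2D: 3-byte form → E0 B8 AD.
Concatenated (13 bytes): DF 98 E1 8B A1 F1 B0 BD AF 6C E0 B8 AD.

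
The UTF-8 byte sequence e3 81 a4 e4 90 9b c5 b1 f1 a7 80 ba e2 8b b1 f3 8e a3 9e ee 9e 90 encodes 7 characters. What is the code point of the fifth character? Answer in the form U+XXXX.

U+22F1

Offset 0: leading byte 0xE3 = 11100011 → 3-byte char #1 = E3 81 A4.
Offset 3: leading byte 0xE4 = 11100100 → 3-byte char #2 = E4 90 9B.
Offset 6: leading byte 0xC5 = 11000101 → 2-byte char #3 = C5 B1.
Offset 8: leading byte 0xF1 = 11110001 → 4-byte char #4 = F1 A7 80 BA.
Offset 12: leading byte 0xE2 = 11100010 → 3-byte char #5 = E2 8B B1.
Leading byte 0xE2 = 11100010 matches 1110xxxx → 3-byte sequence.
Byte 1: 0xE2 = 11100010, payload 0010 (4 bits).
Byte 2: 0x8B = 10001011 (10xxxxxx ✓), payload 001011.
Byte 3: 0xB1 = 10110001 (10xxxxxx ✓), payload 110001.
Concatenate: 0010001011110001 = 0x22F1 (16 bits → U+22F1).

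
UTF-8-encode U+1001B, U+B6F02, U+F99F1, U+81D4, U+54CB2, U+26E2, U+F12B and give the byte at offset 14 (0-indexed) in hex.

U+1001B → 4-byte form F0 90 80 9B at offsets 0–3.
U+B6F02 → 4-byte form F2 B6 BC 82 at offsets 4–7.
U+F99F1 → 4-byte form F3 B9 A7 B1 at offsets 8–11.
U+81D4 → 3-byte form E8 87 94 at offsets 12–14.
Offset 14 falls in char 4's range; it's byte 3 of E8 87 94 = 0x94.

0x94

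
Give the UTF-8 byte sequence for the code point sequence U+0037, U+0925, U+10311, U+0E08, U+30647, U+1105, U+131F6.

U+0037: 1-byte form → 37.
U+0925: 3-byte form → E0 A4 A5.
U+10311: 4-byte form → F0 90 8C 91.
U+0E08: 3-byte form → E0 B8 88.
U+30647: 4-byte form → F0 B0 99 87.
U+1105: 3-byte form → E1 84 85.
U+131F6: 4-byte form → F0 93 87 B6.
Concatenated (22 bytes): 37 E0 A4 A5 F0 90 8C 91 E0 B8 88 F0 B0 99 87 E1 84 85 F0 93 87 B6.

37 E0 A4 A5 F0 90 8C 91 E0 B8 88 F0 B0 99 87 E1 84 85 F0 93 87 B6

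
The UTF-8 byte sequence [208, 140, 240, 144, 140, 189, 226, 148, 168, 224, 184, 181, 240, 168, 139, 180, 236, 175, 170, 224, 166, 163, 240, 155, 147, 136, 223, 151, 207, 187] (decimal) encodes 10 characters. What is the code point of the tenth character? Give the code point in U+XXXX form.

U+03FB

Offset 0: leading byte 0xD0 = 11010000 → 2-byte char #1 = D0 8C.
Offset 2: leading byte 0xF0 = 11110000 → 4-byte char #2 = F0 90 8C BD.
Offset 6: leading byte 0xE2 = 11100010 → 3-byte char #3 = E2 94 A8.
Offset 9: leading byte 0xE0 = 11100000 → 3-byte char #4 = E0 B8 B5.
Offset 12: leading byte 0xF0 = 11110000 → 4-byte char #5 = F0 A8 8B B4.
Offset 16: leading byte 0xEC = 11101100 → 3-byte char #6 = EC AF AA.
Offset 19: leading byte 0xE0 = 11100000 → 3-byte char #7 = E0 A6 A3.
Offset 22: leading byte 0xF0 = 11110000 → 4-byte char #8 = F0 9B 93 88.
Offset 26: leading byte 0xDF = 11011111 → 2-byte char #9 = DF 97.
Offset 28: leading byte 0xCF = 11001111 → 2-byte char #10 = CF BB.
Leading byte 0xCF = 11001111 matches 110xxxxx → 2-byte sequence.
Byte 1: 0xCF = 11001111, payload 01111 (5 bits).
Byte 2: 0xBB = 10111011 (10xxxxxx ✓), payload 111011.
Concatenate: 01111111011 = 0x3FB (11 bits → U+03FB).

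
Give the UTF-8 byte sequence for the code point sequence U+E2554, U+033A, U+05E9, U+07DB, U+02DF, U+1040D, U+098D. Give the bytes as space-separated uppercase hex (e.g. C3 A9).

U+E2554: 4-byte form → F3 A2 95 94.
U+033A: 2-byte form → CC BA.
U+05E9: 2-byte form → D7 A9.
U+07DB: 2-byte form → DF 9B.
U+02DF: 2-byte form → CB 9F.
U+1040D: 4-byte form → F0 90 90 8D.
U+098D: 3-byte form → E0 A6 8D.
Concatenated (19 bytes): F3 A2 95 94 CC BA D7 A9 DF 9B CB 9F F0 90 90 8D E0 A6 8D.

F3 A2 95 94 CC BA D7 A9 DF 9B CB 9F F0 90 90 8D E0 A6 8D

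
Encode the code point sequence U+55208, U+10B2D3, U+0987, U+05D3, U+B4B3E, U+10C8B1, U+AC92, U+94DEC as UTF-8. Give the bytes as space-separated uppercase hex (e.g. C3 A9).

U+55208: 4-byte form → F1 95 88 88.
U+10B2D3: 4-byte form → F4 8B 8B 93.
U+0987: 3-byte form → E0 A6 87.
U+05D3: 2-byte form → D7 93.
U+B4B3E: 4-byte form → F2 B4 AC BE.
U+10C8B1: 4-byte form → F4 8C A2 B1.
U+AC92: 3-byte form → EA B2 92.
U+94DEC: 4-byte form → F2 94 B7 AC.
Concatenated (28 bytes): F1 95 88 88 F4 8B 8B 93 E0 A6 87 D7 93 F2 B4 AC BE F4 8C A2 B1 EA B2 92 F2 94 B7 AC.

F1 95 88 88 F4 8B 8B 93 E0 A6 87 D7 93 F2 B4 AC BE F4 8C A2 B1 EA B2 92 F2 94 B7 AC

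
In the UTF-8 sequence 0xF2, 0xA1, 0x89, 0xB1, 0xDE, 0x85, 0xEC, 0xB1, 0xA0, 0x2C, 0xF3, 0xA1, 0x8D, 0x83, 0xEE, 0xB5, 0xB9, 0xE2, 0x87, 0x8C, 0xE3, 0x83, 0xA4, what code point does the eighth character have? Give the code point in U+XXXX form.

Offset 0: leading byte 0xF2 = 11110010 → 4-byte char #1 = F2 A1 89 B1.
Offset 4: leading byte 0xDE = 11011110 → 2-byte char #2 = DE 85.
Offset 6: leading byte 0xEC = 11101100 → 3-byte char #3 = EC B1 A0.
Offset 9: leading byte 0x2C = 00101100 → 1-byte char #4 = 2C.
Offset 10: leading byte 0xF3 = 11110011 → 4-byte char #5 = F3 A1 8D 83.
Offset 14: leading byte 0xEE = 11101110 → 3-byte char #6 = EE B5 B9.
Offset 17: leading byte 0xE2 = 11100010 → 3-byte char #7 = E2 87 8C.
Offset 20: leading byte 0xE3 = 11100011 → 3-byte char #8 = E3 83 A4.
Leading byte 0xE3 = 11100011 matches 1110xxxx → 3-byte sequence.
Byte 1: 0xE3 = 11100011, payload 0011 (4 bits).
Byte 2: 0x83 = 10000011 (10xxxxxx ✓), payload 000011.
Byte 3: 0xA4 = 10100100 (10xxxxxx ✓), payload 100100.
Concatenate: 0011000011100100 = 0x30E4 (16 bits → U+30E4).

U+30E4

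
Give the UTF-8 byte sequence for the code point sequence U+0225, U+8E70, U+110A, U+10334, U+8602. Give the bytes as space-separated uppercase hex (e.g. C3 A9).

C8 A5 E8 B9 B0 E1 84 8A F0 90 8C B4 E8 98 82

U+0225: 2-byte form → C8 A5.
U+8E70: 3-byte form → E8 B9 B0.
U+110A: 3-byte form → E1 84 8A.
U+10334: 4-byte form → F0 90 8C B4.
U+8602: 3-byte form → E8 98 82.
Concatenated (15 bytes): C8 A5 E8 B9 B0 E1 84 8A F0 90 8C B4 E8 98 82.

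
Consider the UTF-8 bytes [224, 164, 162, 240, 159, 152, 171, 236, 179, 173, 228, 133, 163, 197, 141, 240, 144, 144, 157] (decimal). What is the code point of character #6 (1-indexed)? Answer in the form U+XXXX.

U+1041D

Offset 0: leading byte 0xE0 = 11100000 → 3-byte char #1 = E0 A4 A2.
Offset 3: leading byte 0xF0 = 11110000 → 4-byte char #2 = F0 9F 98 AB.
Offset 7: leading byte 0xEC = 11101100 → 3-byte char #3 = EC B3 AD.
Offset 10: leading byte 0xE4 = 11100100 → 3-byte char #4 = E4 85 A3.
Offset 13: leading byte 0xC5 = 11000101 → 2-byte char #5 = C5 8D.
Offset 15: leading byte 0xF0 = 11110000 → 4-byte char #6 = F0 90 90 9D.
Leading byte 0xF0 = 11110000 matches 11110xxx → 4-byte sequence.
Byte 1: 0xF0 = 11110000, payload 000 (3 bits).
Byte 2: 0x90 = 10010000 (10xxxxxx ✓), payload 010000.
Byte 3: 0x90 = 10010000 (10xxxxxx ✓), payload 010000.
Byte 4: 0x9D = 10011101 (10xxxxxx ✓), payload 011101.
Concatenate: 000010000010000011101 = 0x1041D (21 bits → U+1041D).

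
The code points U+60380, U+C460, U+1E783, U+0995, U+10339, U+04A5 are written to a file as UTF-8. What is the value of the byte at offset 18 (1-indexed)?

0xB9

1-indexed offset 18 is 0-indexed offset 17.
U+60380 → 4-byte form F1 A0 8E 80 at offsets 0–3.
U+C460 → 3-byte form EC 91 A0 at offsets 4–6.
U+1E783 → 4-byte form F0 9E 9E 83 at offsets 7–10.
U+0995 → 3-byte form E0 A6 95 at offsets 11–13.
U+10339 → 4-byte form F0 90 8C B9 at offsets 14–17.
Offset 17 falls in char 5's range; it's byte 4 of F0 90 8C B9 = 0xB9.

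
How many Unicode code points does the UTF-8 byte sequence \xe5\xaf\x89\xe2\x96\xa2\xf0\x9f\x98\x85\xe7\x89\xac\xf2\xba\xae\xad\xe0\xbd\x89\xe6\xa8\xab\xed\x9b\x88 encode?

8

Byte at offset 0: 0xE5 = 11100101 → 3-byte char (#1). Advance 3.
Byte at offset 3: 0xE2 = 11100010 → 3-byte char (#2). Advance 3.
Byte at offset 6: 0xF0 = 11110000 → 4-byte char (#3). Advance 4.
Byte at offset 10: 0xE7 = 11100111 → 3-byte char (#4). Advance 3.
Byte at offset 13: 0xF2 = 11110010 → 4-byte char (#5). Advance 4.
Byte at offset 17: 0xE0 = 11100000 → 3-byte char (#6). Advance 3.
Byte at offset 20: 0xE6 = 11100110 → 3-byte char (#7). Advance 3.
Byte at offset 23: 0xED = 11101101 → 3-byte char (#8). Advance 3.
Reached end at offset 26 after 8 code points.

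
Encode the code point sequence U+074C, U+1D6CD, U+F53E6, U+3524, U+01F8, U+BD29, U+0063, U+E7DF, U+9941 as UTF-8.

DD 8C F0 9D 9B 8D F3 B5 8F A6 E3 94 A4 C7 B8 EB B4 A9 63 EE 9F 9F E9 A5 81

U+074C: 2-byte form → DD 8C.
U+1D6CD: 4-byte form → F0 9D 9B 8D.
U+F53E6: 4-byte form → F3 B5 8F A6.
U+3524: 3-byte form → E3 94 A4.
U+01F8: 2-byte form → C7 B8.
U+BD29: 3-byte form → EB B4 A9.
U+0063: 1-byte form → 63.
U+E7DF: 3-byte form → EE 9F 9F.
U+9941: 3-byte form → E9 A5 81.
Concatenated (25 bytes): DD 8C F0 9D 9B 8D F3 B5 8F A6 E3 94 A4 C7 B8 EB B4 A9 63 EE 9F 9F E9 A5 81.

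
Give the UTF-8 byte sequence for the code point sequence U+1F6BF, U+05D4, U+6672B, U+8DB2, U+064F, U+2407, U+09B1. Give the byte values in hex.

U+1F6BF: 4-byte form → F0 9F 9A BF.
U+05D4: 2-byte form → D7 94.
U+6672B: 4-byte form → F1 A6 9C AB.
U+8DB2: 3-byte form → E8 B6 B2.
U+064F: 2-byte form → D9 8F.
U+2407: 3-byte form → E2 90 87.
U+09B1: 3-byte form → E0 A6 B1.
Concatenated (21 bytes): F0 9F 9A BF D7 94 F1 A6 9C AB E8 B6 B2 D9 8F E2 90 87 E0 A6 B1.

F0 9F 9A BF D7 94 F1 A6 9C AB E8 B6 B2 D9 8F E2 90 87 E0 A6 B1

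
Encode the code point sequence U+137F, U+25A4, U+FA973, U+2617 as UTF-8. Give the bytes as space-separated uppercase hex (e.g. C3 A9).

E1 8D BF E2 96 A4 F3 BA A5 B3 E2 98 97

U+137F: 3-byte form → E1 8D BF.
U+25A4: 3-byte form → E2 96 A4.
U+FA973: 4-byte form → F3 BA A5 B3.
U+2617: 3-byte form → E2 98 97.
Concatenated (13 bytes): E1 8D BF E2 96 A4 F3 BA A5 B3 E2 98 97.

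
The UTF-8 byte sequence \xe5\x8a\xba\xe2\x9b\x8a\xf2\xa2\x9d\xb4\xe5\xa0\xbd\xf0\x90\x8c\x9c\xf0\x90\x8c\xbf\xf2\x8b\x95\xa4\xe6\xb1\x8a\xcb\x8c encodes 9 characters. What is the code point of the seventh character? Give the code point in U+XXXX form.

Offset 0: leading byte 0xE5 = 11100101 → 3-byte char #1 = E5 8A BA.
Offset 3: leading byte 0xE2 = 11100010 → 3-byte char #2 = E2 9B 8A.
Offset 6: leading byte 0xF2 = 11110010 → 4-byte char #3 = F2 A2 9D B4.
Offset 10: leading byte 0xE5 = 11100101 → 3-byte char #4 = E5 A0 BD.
Offset 13: leading byte 0xF0 = 11110000 → 4-byte char #5 = F0 90 8C 9C.
Offset 17: leading byte 0xF0 = 11110000 → 4-byte char #6 = F0 90 8C BF.
Offset 21: leading byte 0xF2 = 11110010 → 4-byte char #7 = F2 8B 95 A4.
Leading byte 0xF2 = 11110010 matches 11110xxx → 4-byte sequence.
Byte 1: 0xF2 = 11110010, payload 010 (3 bits).
Byte 2: 0x8B = 10001011 (10xxxxxx ✓), payload 001011.
Byte 3: 0x95 = 10010101 (10xxxxxx ✓), payload 010101.
Byte 4: 0xA4 = 10100100 (10xxxxxx ✓), payload 100100.
Concatenate: 010001011010101100100 = 0x8B564 (21 bits → U+8B564).

U+8B564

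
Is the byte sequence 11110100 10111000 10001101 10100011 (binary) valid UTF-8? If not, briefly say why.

Leading byte 0xF4 = 11110100 → 4-byte form.
Payload = 0x138363, which exceeds U+10FFFF, the maximum Unicode code point. (Leading bytes F5–FF, or F4 followed by ≥ 0x90, are invalid.)

invalid (encodes a value above U+10FFFF)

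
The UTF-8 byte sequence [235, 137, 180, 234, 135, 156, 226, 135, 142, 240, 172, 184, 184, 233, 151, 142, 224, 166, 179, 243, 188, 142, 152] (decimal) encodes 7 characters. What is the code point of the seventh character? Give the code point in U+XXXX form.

U+FC398

Offset 0: leading byte 0xEB = 11101011 → 3-byte char #1 = EB 89 B4.
Offset 3: leading byte 0xEA = 11101010 → 3-byte char #2 = EA 87 9C.
Offset 6: leading byte 0xE2 = 11100010 → 3-byte char #3 = E2 87 8E.
Offset 9: leading byte 0xF0 = 11110000 → 4-byte char #4 = F0 AC B8 B8.
Offset 13: leading byte 0xE9 = 11101001 → 3-byte char #5 = E9 97 8E.
Offset 16: leading byte 0xE0 = 11100000 → 3-byte char #6 = E0 A6 B3.
Offset 19: leading byte 0xF3 = 11110011 → 4-byte char #7 = F3 BC 8E 98.
Leading byte 0xF3 = 11110011 matches 11110xxx → 4-byte sequence.
Byte 1: 0xF3 = 11110011, payload 011 (3 bits).
Byte 2: 0xBC = 10111100 (10xxxxxx ✓), payload 111100.
Byte 3: 0x8E = 10001110 (10xxxxxx ✓), payload 001110.
Byte 4: 0x98 = 10011000 (10xxxxxx ✓), payload 011000.
Concatenate: 011111100001110011000 = 0xFC398 (21 bits → U+FC398).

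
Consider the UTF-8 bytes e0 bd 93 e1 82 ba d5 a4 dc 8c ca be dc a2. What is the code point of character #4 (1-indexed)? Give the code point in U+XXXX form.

Offset 0: leading byte 0xE0 = 11100000 → 3-byte char #1 = E0 BD 93.
Offset 3: leading byte 0xE1 = 11100001 → 3-byte char #2 = E1 82 BA.
Offset 6: leading byte 0xD5 = 11010101 → 2-byte char #3 = D5 A4.
Offset 8: leading byte 0xDC = 11011100 → 2-byte char #4 = DC 8C.
Leading byte 0xDC = 11011100 matches 110xxxxx → 2-byte sequence.
Byte 1: 0xDC = 11011100, payload 11100 (5 bits).
Byte 2: 0x8C = 10001100 (10xxxxxx ✓), payload 001100.
Concatenate: 11100001100 = 0x70C (11 bits → U+070C).

U+070C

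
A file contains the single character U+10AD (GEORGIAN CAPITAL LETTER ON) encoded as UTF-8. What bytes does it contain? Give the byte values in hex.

U+10AD = 0x10AD = 4269 decimal. In range U+0800–U+FFFF → 3-byte form: 1110xxxx 10xxxxxx 10xxxxxx.
Binary (16 bits): 0001000010101101.
Split 4+6+6: 0001 | 000010 | 101101.
Byte 1: 11100001 = 0xE1.
Byte 2: 10000010 = 0x82.
Byte 3: 10101101 = 0xAD.

E1 82 AD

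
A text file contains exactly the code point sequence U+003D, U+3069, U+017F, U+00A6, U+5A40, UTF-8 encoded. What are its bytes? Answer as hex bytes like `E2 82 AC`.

U+003D: 1-byte form → 3D.
U+3069: 3-byte form → E3 81 A9.
U+017F: 2-byte form → C5 BF.
U+00A6: 2-byte form → C2 A6.
U+5A40: 3-byte form → E5 A9 80.
Concatenated (11 bytes): 3D E3 81 A9 C5 BF C2 A6 E5 A9 80.

3D E3 81 A9 C5 BF C2 A6 E5 A9 80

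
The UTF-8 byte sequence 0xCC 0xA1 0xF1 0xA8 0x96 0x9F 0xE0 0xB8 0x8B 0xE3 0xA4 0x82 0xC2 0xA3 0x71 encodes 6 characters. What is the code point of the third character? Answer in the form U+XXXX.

Offset 0: leading byte 0xCC = 11001100 → 2-byte char #1 = CC A1.
Offset 2: leading byte 0xF1 = 11110001 → 4-byte char #2 = F1 A8 96 9F.
Offset 6: leading byte 0xE0 = 11100000 → 3-byte char #3 = E0 B8 8B.
Leading byte 0xE0 = 11100000 matches 1110xxxx → 3-byte sequence.
Byte 1: 0xE0 = 11100000, payload 0000 (4 bits).
Byte 2: 0xB8 = 10111000 (10xxxxxx ✓), payload 111000.
Byte 3: 0x8B = 10001011 (10xxxxxx ✓), payload 001011.
Concatenate: 0000111000001011 = 0xE0B (16 bits → U+0E0B).

U+0E0B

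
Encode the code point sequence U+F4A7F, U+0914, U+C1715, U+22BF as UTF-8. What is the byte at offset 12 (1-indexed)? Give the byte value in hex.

1-indexed offset 12 is 0-indexed offset 11.
U+F4A7F → 4-byte form F3 B4 A9 BF at offsets 0–3.
U+0914 → 3-byte form E0 A4 94 at offsets 4–6.
U+C1715 → 4-byte form F3 81 9C 95 at offsets 7–10.
U+22BF → 3-byte form E2 8A BF at offsets 11–13.
Offset 11 falls in char 4's range; it's byte 1 of E2 8A BF = 0xE2.

0xE2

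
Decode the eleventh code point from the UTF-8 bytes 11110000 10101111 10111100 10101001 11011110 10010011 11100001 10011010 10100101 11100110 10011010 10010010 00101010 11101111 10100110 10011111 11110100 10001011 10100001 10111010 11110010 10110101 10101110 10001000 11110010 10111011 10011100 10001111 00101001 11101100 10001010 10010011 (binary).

Offset 0: leading byte 0xF0 = 11110000 → 4-byte char #1 = F0 AF BC A9.
Offset 4: leading byte 0xDE = 11011110 → 2-byte char #2 = DE 93.
Offset 6: leading byte 0xE1 = 11100001 → 3-byte char #3 = E1 9A A5.
Offset 9: leading byte 0xE6 = 11100110 → 3-byte char #4 = E6 9A 92.
Offset 12: leading byte 0x2A = 00101010 → 1-byte char #5 = 2A.
Offset 13: leading byte 0xEF = 11101111 → 3-byte char #6 = EF A6 9F.
Offset 16: leading byte 0xF4 = 11110100 → 4-byte char #7 = F4 8B A1 BA.
Offset 20: leading byte 0xF2 = 11110010 → 4-byte char #8 = F2 B5 AE 88.
Offset 24: leading byte 0xF2 = 11110010 → 4-byte char #9 = F2 BB 9C 8F.
Offset 28: leading byte 0x29 = 00101001 → 1-byte char #10 = 29.
Offset 29: leading byte 0xEC = 11101100 → 3-byte char #11 = EC 8A 93.
Leading byte 0xEC = 11101100 matches 1110xxxx → 3-byte sequence.
Byte 1: 0xEC = 11101100, payload 1100 (4 bits).
Byte 2: 0x8A = 10001010 (10xxxxxx ✓), payload 001010.
Byte 3: 0x93 = 10010011 (10xxxxxx ✓), payload 010011.
Concatenate: 1100001010010011 = 0xC293 (16 bits → U+C293).

U+C293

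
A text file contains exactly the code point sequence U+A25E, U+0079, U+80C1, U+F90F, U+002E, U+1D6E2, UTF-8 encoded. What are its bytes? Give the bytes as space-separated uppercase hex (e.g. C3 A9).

U+A25E: 3-byte form → EA 89 9E.
U+0079: 1-byte form → 79.
U+80C1: 3-byte form → E8 83 81.
U+F90F: 3-byte form → EF A4 8F.
U+002E: 1-byte form → 2E.
U+1D6E2: 4-byte form → F0 9D 9B A2.
Concatenated (15 bytes): EA 89 9E 79 E8 83 81 EF A4 8F 2E F0 9D 9B A2.

EA 89 9E 79 E8 83 81 EF A4 8F 2E F0 9D 9B A2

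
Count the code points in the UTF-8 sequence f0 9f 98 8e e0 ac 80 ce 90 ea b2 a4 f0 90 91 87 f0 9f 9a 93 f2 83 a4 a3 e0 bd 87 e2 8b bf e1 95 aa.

10

Byte at offset 0: 0xF0 = 11110000 → 4-byte char (#1). Advance 4.
Byte at offset 4: 0xE0 = 11100000 → 3-byte char (#2). Advance 3.
Byte at offset 7: 0xCE = 11001110 → 2-byte char (#3). Advance 2.
Byte at offset 9: 0xEA = 11101010 → 3-byte char (#4). Advance 3.
Byte at offset 12: 0xF0 = 11110000 → 4-byte char (#5). Advance 4.
Byte at offset 16: 0xF0 = 11110000 → 4-byte char (#6). Advance 4.
Byte at offset 20: 0xF2 = 11110010 → 4-byte char (#7). Advance 4.
Byte at offset 24: 0xE0 = 11100000 → 3-byte char (#8). Advance 3.
Byte at offset 27: 0xE2 = 11100010 → 3-byte char (#9). Advance 3.
Byte at offset 30: 0xE1 = 11100001 → 3-byte char (#10). Advance 3.
Reached end at offset 33 after 10 code points.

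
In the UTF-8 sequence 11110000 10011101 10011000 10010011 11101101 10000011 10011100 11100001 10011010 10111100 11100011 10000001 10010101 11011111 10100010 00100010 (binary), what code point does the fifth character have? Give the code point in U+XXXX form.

Offset 0: leading byte 0xF0 = 11110000 → 4-byte char #1 = F0 9D 98 93.
Offset 4: leading byte 0xED = 11101101 → 3-byte char #2 = ED 83 9C.
Offset 7: leading byte 0xE1 = 11100001 → 3-byte char #3 = E1 9A BC.
Offset 10: leading byte 0xE3 = 11100011 → 3-byte char #4 = E3 81 95.
Offset 13: leading byte 0xDF = 11011111 → 2-byte char #5 = DF A2.
Leading byte 0xDF = 11011111 matches 110xxxxx → 2-byte sequence.
Byte 1: 0xDF = 11011111, payload 11111 (5 bits).
Byte 2: 0xA2 = 10100010 (10xxxxxx ✓), payload 100010.
Concatenate: 11111100010 = 0x7E2 (11 bits → U+07E2).

U+07E2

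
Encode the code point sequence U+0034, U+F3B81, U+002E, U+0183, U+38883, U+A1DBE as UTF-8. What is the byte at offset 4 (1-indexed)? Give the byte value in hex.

1-indexed offset 4 is 0-indexed offset 3.
U+0034 → 1-byte form 34 at offsets 0–0.
U+F3B81 → 4-byte form F3 B3 AE 81 at offsets 1–4.
Offset 3 falls in char 2's range; it's byte 3 of F3 B3 AE 81 = 0xAE.

0xAE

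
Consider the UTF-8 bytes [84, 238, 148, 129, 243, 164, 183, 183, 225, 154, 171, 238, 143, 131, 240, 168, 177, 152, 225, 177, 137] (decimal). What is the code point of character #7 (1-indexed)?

Offset 0: leading byte 0x54 = 01010100 → 1-byte char #1 = 54.
Offset 1: leading byte 0xEE = 11101110 → 3-byte char #2 = EE 94 81.
Offset 4: leading byte 0xF3 = 11110011 → 4-byte char #3 = F3 A4 B7 B7.
Offset 8: leading byte 0xE1 = 11100001 → 3-byte char #4 = E1 9A AB.
Offset 11: leading byte 0xEE = 11101110 → 3-byte char #5 = EE 8F 83.
Offset 14: leading byte 0xF0 = 11110000 → 4-byte char #6 = F0 A8 B1 98.
Offset 18: leading byte 0xE1 = 11100001 → 3-byte char #7 = E1 B1 89.
Leading byte 0xE1 = 11100001 matches 1110xxxx → 3-byte sequence.
Byte 1: 0xE1 = 11100001, payload 0001 (4 bits).
Byte 2: 0xB1 = 10110001 (10xxxxxx ✓), payload 110001.
Byte 3: 0x89 = 10001001 (10xxxxxx ✓), payload 001001.
Concatenate: 0001110001001001 = 0x1C49 (16 bits → U+1C49).

U+1C49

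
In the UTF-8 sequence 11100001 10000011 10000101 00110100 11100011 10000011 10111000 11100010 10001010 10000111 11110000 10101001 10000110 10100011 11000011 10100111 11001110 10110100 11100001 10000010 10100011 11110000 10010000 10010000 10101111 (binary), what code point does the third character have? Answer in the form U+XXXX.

U+30F8

Offset 0: leading byte 0xE1 = 11100001 → 3-byte char #1 = E1 83 85.
Offset 3: leading byte 0x34 = 00110100 → 1-byte char #2 = 34.
Offset 4: leading byte 0xE3 = 11100011 → 3-byte char #3 = E3 83 B8.
Leading byte 0xE3 = 11100011 matches 1110xxxx → 3-byte sequence.
Byte 1: 0xE3 = 11100011, payload 0011 (4 bits).
Byte 2: 0x83 = 10000011 (10xxxxxx ✓), payload 000011.
Byte 3: 0xB8 = 10111000 (10xxxxxx ✓), payload 111000.
Concatenate: 0011000011111000 = 0x30F8 (16 bits → U+30F8).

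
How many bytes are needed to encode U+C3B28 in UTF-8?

U+C3B28 = 0xC3B28. UTF-8 uses 1 byte below 0x80, 2 below 0x800, 3 below 0x10000, 4 up to 0x10FFFF. 0xC3B28 is in U+10000–U+10FFFF → 4 bytes.

4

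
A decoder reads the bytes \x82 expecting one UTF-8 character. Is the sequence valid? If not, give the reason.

Byte 0x82 = 10000010 has the form 10xxxxxx — a continuation byte — but there is no preceding leading byte.

invalid (continuation byte with no leading byte)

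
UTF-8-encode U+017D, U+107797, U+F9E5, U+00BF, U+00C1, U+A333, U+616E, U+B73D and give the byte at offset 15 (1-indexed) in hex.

0x8C

1-indexed offset 15 is 0-indexed offset 14.
U+017D → 2-byte form C5 BD at offsets 0–1.
U+107797 → 4-byte form F4 87 9E 97 at offsets 2–5.
U+F9E5 → 3-byte form EF A7 A5 at offsets 6–8.
U+00BF → 2-byte form C2 BF at offsets 9–10.
U+00C1 → 2-byte form C3 81 at offsets 11–12.
U+A333 → 3-byte form EA 8C B3 at offsets 13–15.
Offset 14 falls in char 6's range; it's byte 2 of EA 8C B3 = 0x8C.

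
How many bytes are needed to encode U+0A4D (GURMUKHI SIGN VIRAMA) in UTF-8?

3

U+0A4D = 0xA4D. UTF-8 uses 1 byte below 0x80, 2 below 0x800, 3 below 0x10000, 4 up to 0x10FFFF. 0xA4D is in U+0800–U+FFFF → 3 bytes.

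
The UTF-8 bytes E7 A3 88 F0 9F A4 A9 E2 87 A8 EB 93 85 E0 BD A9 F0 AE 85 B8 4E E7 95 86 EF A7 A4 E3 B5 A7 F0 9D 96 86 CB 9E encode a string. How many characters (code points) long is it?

12

Byte at offset 0: 0xE7 = 11100111 → 3-byte char (#1). Advance 3.
Byte at offset 3: 0xF0 = 11110000 → 4-byte char (#2). Advance 4.
Byte at offset 7: 0xE2 = 11100010 → 3-byte char (#3). Advance 3.
Byte at offset 10: 0xEB = 11101011 → 3-byte char (#4). Advance 3.
Byte at offset 13: 0xE0 = 11100000 → 3-byte char (#5). Advance 3.
Byte at offset 16: 0xF0 = 11110000 → 4-byte char (#6). Advance 4.
Byte at offset 20: 0x4E = 01001110 → 1-byte char (#7). Advance 1.
Byte at offset 21: 0xE7 = 11100111 → 3-byte char (#8). Advance 3.
Byte at offset 24: 0xEF = 11101111 → 3-byte char (#9). Advance 3.
Byte at offset 27: 0xE3 = 11100011 → 3-byte char (#10). Advance 3.
Byte at offset 30: 0xF0 = 11110000 → 4-byte char (#11). Advance 4.
Byte at offset 34: 0xCB = 11001011 → 2-byte char (#12). Advance 2.
Reached end at offset 36 after 12 code points.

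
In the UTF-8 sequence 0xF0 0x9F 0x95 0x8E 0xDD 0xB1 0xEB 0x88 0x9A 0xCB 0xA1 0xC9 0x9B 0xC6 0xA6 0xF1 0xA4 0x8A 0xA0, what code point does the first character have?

Offset 0: leading byte 0xF0 = 11110000 → 4-byte char #1 = F0 9F 95 8E.
Leading byte 0xF0 = 11110000 matches 11110xxx → 4-byte sequence.
Byte 1: 0xF0 = 11110000, payload 000 (3 bits).
Byte 2: 0x9F = 10011111 (10xxxxxx ✓), payload 011111.
Byte 3: 0x95 = 10010101 (10xxxxxx ✓), payload 010101.
Byte 4: 0x8E = 10001110 (10xxxxxx ✓), payload 001110.
Concatenate: 000011111010101001110 = 0x1F54E (21 bits → U+1F54E).

U+1F54E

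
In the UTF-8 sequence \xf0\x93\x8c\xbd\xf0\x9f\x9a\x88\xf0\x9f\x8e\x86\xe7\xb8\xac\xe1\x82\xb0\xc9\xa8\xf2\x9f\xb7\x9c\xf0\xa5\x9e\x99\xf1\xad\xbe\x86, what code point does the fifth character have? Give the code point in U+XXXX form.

Offset 0: leading byte 0xF0 = 11110000 → 4-byte char #1 = F0 93 8C BD.
Offset 4: leading byte 0xF0 = 11110000 → 4-byte char #2 = F0 9F 9A 88.
Offset 8: leading byte 0xF0 = 11110000 → 4-byte char #3 = F0 9F 8E 86.
Offset 12: leading byte 0xE7 = 11100111 → 3-byte char #4 = E7 B8 AC.
Offset 15: leading byte 0xE1 = 11100001 → 3-byte char #5 = E1 82 B0.
Leading byte 0xE1 = 11100001 matches 1110xxxx → 3-byte sequence.
Byte 1: 0xE1 = 11100001, payload 0001 (4 bits).
Byte 2: 0x82 = 10000010 (10xxxxxx ✓), payload 000010.
Byte 3: 0xB0 = 10110000 (10xxxxxx ✓), payload 110000.
Concatenate: 0001000010110000 = 0x10B0 (16 bits → U+10B0).

U+10B0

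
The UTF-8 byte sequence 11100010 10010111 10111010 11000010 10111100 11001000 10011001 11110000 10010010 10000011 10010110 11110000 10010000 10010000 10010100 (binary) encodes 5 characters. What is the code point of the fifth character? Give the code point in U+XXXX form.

U+10414

Offset 0: leading byte 0xE2 = 11100010 → 3-byte char #1 = E2 97 BA.
Offset 3: leading byte 0xC2 = 11000010 → 2-byte char #2 = C2 BC.
Offset 5: leading byte 0xC8 = 11001000 → 2-byte char #3 = C8 99.
Offset 7: leading byte 0xF0 = 11110000 → 4-byte char #4 = F0 92 83 96.
Offset 11: leading byte 0xF0 = 11110000 → 4-byte char #5 = F0 90 90 94.
Leading byte 0xF0 = 11110000 matches 11110xxx → 4-byte sequence.
Byte 1: 0xF0 = 11110000, payload 000 (3 bits).
Byte 2: 0x90 = 10010000 (10xxxxxx ✓), payload 010000.
Byte 3: 0x90 = 10010000 (10xxxxxx ✓), payload 010000.
Byte 4: 0x94 = 10010100 (10xxxxxx ✓), payload 010100.
Concatenate: 000010000010000010100 = 0x10414 (21 bits → U+10414).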